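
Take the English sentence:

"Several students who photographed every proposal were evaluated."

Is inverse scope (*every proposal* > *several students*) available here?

No

*every proposal* is embedded in the relative clause *who photographed every proposal*.
QR out of a relative clause is ruled out by the relative-clause island constraint.
So the wide-scope reading for *every proposal* is blocked.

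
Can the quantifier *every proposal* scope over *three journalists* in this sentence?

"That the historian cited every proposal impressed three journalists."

No

Structurally, *every proposal* is inside the sentential subject *that the historian cited every proposal*.
Subjects — clausal subjects included — are islands for extraction, and QR is no exception.
So the wide-scope reading for *every proposal* is blocked.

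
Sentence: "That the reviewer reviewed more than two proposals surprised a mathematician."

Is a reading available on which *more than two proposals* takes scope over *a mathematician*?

The DP *more than two proposals* is contained in the sentential subject *that the reviewer reviewed more than two proposals*.
Clausal subjects are scope islands; QR from inside the subject into the matrix is barred.
*more than two proposals* is confined to the island and cannot take scope over *a mathematician*.

No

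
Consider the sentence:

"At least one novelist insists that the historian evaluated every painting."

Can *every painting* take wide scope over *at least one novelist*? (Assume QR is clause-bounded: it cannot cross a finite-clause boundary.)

No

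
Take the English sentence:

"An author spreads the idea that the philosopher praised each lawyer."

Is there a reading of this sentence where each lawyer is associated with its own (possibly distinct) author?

That reading corresponds to *each lawyer* > *an author*.
Structurally, *each lawyer* is inside the complex NP *the idea that the philosopher praised each lawyer*.
The Complex NP Constraint bars QR out of the complement clause of a noun.
So *each lawyer* cannot raise to a position above *an author*.

No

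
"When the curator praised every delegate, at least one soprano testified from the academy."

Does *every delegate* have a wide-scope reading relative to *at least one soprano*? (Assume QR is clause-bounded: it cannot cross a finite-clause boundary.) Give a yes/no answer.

*every delegate* sits inside the adjunct clause *when the curator praised every delegate*.
Since the clause is an adjunct (not a complement), the Adjunct Condition blocks QR across its edge.
There is no licit LF on which *every delegate* c-commands *at least one soprano*.

No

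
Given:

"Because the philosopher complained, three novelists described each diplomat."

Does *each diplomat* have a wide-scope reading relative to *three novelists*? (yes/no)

Yes

Neither queried DP is inside the adjunct, so the adjunct-island constraint does not apply.
Nothing blocks QR of the lower DP to a position above the higher one, so inverse scope is available.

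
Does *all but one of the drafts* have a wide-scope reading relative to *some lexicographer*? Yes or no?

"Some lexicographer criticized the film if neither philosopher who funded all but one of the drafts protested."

No

Structurally, *all but one of the drafts* is inside the relative clause *who funded all but one of the drafts*, which is itself inside the adjunct *if neither philosopher who funded all but one of the drafts protested*.
Even if one barrier were somehow void, the other would still block QR.
*all but one of the drafts* is confined to the island and cannot take scope over *some lexicographer*.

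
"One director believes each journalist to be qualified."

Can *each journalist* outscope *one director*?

This is an ECM construction: *each journalist* is the infinitival subject, Case-marked by the matrix verb, and the infinitive is transparent for QR.
QR within a single clause is free, so the lower quantifier may take scope over the higher one.

Yes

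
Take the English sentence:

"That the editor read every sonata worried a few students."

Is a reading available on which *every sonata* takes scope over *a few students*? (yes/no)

*every sonata* is embedded in the sentential subject *that the editor read every sonata*.
Sentential subjects are islands: a quantifier inside the subject clause cannot raise over the matrix predicate.
*every sonata* > *a few students* would require crossing that boundary, which is illicit.

No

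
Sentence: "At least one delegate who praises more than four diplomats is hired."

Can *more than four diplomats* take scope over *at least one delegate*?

*more than four diplomats* is embedded in the relative clause *who praises more than four diplomats*.
QR out of a relative clause is ruled out by the relative-clause island constraint.
*more than four diplomats* is confined to the island and cannot take scope over *at least one delegate*.

No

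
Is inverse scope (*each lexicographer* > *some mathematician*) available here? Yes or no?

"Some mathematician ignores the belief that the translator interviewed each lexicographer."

No

The DP *each lexicographer* is contained in the complex NP *the belief that the translator interviewed each lexicographer*.
A that-clause complement to a noun is an island; QR cannot cross the NP boundary.
So the wide-scope reading for *each lexicographer* is blocked.
(Only the surface reading survives: one fixed mathematician with respect to all the relevant lexicographers.)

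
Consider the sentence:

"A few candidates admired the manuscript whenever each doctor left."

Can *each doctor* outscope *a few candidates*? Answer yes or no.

*each doctor* sits inside the adjunct clause *whenever each doctor left*.
Adjuncts are opaque for quantifier raising; a quantifier in an adjunct stays inside it.
*each doctor* > *a few candidates* would require crossing that boundary, which is illicit.

No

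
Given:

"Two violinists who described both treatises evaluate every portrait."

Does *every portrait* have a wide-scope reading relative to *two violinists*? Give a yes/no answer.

Yes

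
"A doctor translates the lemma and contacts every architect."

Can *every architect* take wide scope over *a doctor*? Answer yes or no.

No

Structurally, *every architect* is inside one conjunct of the coordinate structure (*contacts every architect*).
Coordinate structures are islands for non-across-the-board movement, QR included.
So *every architect* cannot raise to a position above *a doctor*.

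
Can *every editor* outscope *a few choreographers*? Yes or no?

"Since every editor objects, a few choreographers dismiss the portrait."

No

*every editor* sits inside the adjunct clause *since every editor objects*.
Adjuncts are opaque for quantifier raising; a quantifier in an adjunct stays inside it.
There is no licit LF on which *every editor* c-commands *a few choreographers*.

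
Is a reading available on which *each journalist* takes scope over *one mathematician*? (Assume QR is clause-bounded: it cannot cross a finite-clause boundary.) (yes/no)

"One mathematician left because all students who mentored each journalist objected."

*each journalist* is embedded in the relative clause *who mentored each journalist*, which is itself inside the adjunct *because all students who mentored each journalist objected*.
Both the relative clause and the enclosing adjunct are scope islands; QR cannot cross either.
*each journalist* > *one mathematician* would require crossing that boundary, which is illicit.
(Only the surface reading survives: one fixed mathematician with respect to all the relevant journalists.)

No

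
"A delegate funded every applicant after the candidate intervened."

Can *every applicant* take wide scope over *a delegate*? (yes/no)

Yes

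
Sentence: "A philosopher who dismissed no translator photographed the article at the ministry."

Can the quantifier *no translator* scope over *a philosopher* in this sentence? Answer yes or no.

No

The DP *no translator* is contained in the relative clause *who dismissed no translator*.
Relative clauses are scope islands: a quantifier cannot QR out of a relative clause to take scope in the matrix clause.
So the wide-scope reading for *no translator* is blocked.
(Only the surface reading survives: one fixed philosopher with respect to all the relevant translators.)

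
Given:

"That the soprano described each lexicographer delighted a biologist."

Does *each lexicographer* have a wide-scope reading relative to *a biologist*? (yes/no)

Structurally, *each lexicographer* is inside the sentential subject *that the soprano described each lexicographer*.
Clausal subjects are scope islands; QR from inside the subject into the matrix is barred.
So *each lexicographer* cannot raise to a position above *a biologist*.

No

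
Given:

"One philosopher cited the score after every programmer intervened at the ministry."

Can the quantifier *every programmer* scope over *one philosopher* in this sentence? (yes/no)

No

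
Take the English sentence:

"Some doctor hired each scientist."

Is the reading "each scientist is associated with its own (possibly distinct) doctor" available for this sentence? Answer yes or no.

Yes

The described interpretation is the *each scientist* > *some doctor* scoping.
Both DPs are arguments of the same predicate; there is no clause or island boundary between them.
No island intervenes, so both surface and inverse scope are derivable.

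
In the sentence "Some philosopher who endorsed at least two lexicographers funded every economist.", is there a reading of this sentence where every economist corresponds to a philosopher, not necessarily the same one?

Yes

This is the *every economist* > *some philosopher* reading.
The relative clause *who endorsed at least two lexicographers* modifies *some philosopher*, but *every economist* is not inside that relative clause — it is an argument of the matrix verb.
Nothing blocks QR of the lower DP to a position above the higher one, so inverse scope is available.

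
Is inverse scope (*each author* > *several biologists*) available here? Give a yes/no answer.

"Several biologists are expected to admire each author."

Yes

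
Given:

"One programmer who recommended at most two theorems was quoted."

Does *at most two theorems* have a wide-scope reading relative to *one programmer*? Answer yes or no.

No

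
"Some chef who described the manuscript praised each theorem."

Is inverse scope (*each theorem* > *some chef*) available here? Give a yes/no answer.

Yes

*each theorem* sits in the matrix clause, not in the relative clause on *some chef*.
Clause-internal QR can adjoin the lower DP above the subject, yielding the inverse reading.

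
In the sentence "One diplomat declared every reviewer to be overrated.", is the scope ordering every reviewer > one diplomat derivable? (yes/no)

The ECM infinitive is scope-transparent — *every reviewer* is free to raise above *one diplomat*.
QR within a single clause is free, so the lower quantifier may take scope over the higher one.

Yes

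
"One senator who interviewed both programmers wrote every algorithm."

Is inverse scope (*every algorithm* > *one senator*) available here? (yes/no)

Yes

The relative clause *who interviewed both programmers* modifies *one senator*, but *every algorithm* is not inside that relative clause — it is an argument of the matrix verb.
No island intervenes, so both surface and inverse scope are derivable.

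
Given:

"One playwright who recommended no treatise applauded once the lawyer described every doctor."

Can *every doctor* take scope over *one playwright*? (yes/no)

No

Structurally, *every doctor* is inside the adjunct clause *once the lawyer described every doctor*.
Adverbial clauses are not L-marked, so they are barriers for QR — the quantifier cannot escape the adjunct.
So the wide-scope reading for *every doctor* is blocked.
(Only the surface reading survives: one fixed playwright with respect to all the relevant doctors.)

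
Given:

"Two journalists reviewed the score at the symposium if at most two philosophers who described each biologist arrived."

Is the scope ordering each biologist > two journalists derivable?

*each biologist* occurs within the relative clause *who described each biologist*, which is itself inside the adjunct *if at most two philosophers who described each biologist arrived*.
The quantifier would have to escape first the RC and then the adjunct — two independent island violations.
Hence only narrow scope for *each biologist* (under *two journalists*) survives.

No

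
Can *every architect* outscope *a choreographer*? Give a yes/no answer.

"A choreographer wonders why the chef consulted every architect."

*every architect* occurs within the embedded question *why the chef consulted every architect*.
An indirect question is a wh-island; the filled [Spec,CP] blocks QR across the CP edge.
*every architect* > *a choreographer* would require crossing that boundary, which is illicit.

No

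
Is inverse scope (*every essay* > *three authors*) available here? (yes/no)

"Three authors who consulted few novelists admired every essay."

Yes

Although the sentence contains a relative clause (*who consulted few novelists*), *every essay* is outside it, in the matrix VP.
Since no island is crossed, the inverse ordering is licensed alongside surface scope.
Both orderings are possible: *three authors* > *every essay* and *every essay* > *three authors*.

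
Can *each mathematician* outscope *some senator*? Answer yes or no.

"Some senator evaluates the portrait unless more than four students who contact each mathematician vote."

*each mathematician* sits inside the relative clause *who contact each mathematician*, which is itself inside the adjunct *unless more than four students who contact each mathematician vote*.
Two island boundaries intervene — the relative clause and the adjunct. Either alone would block QR.
*each mathematician* is confined to the island and cannot take scope over *some senator*.

No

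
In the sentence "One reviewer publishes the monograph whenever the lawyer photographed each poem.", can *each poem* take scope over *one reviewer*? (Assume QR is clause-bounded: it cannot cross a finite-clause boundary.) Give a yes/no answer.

No

The DP *each poem* is contained in the adjunct clause *whenever the lawyer photographed each poem*.
Scope out of an adjunct clause is unavailable: QR respects the adjunct-island constraint.
*each poem* > *one reviewer* would require crossing that boundary, which is illicit.
(Only the surface reading survives: one fixed reviewer with respect to all the relevant poems.)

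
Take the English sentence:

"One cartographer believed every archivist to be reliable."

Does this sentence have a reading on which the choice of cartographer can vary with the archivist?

This is the *every archivist* > *one cartographer* reading.
This is an ECM construction: *every archivist* is the infinitival subject, Case-marked by the matrix verb, and the infinitive is transparent for QR.
QR within a single clause is free, so the lower quantifier may take scope over the higher one.

Yes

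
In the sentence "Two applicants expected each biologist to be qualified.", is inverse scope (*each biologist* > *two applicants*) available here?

*each biologist* is the subject of an ECM infinitive — the infinitival complement of an ECM verb is not a scope island, so *each biologist* can raise into the matrix clause.
QR within a single clause is free, so the lower quantifier may take scope over the higher one.

Yes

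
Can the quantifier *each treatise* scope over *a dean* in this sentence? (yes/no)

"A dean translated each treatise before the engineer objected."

*each treatise* is a matrix argument; the adjunct is an island but the target quantifier is outside it.
Ordinary QR to a clause-peripheral position gives the wide-scope LF for the lower DP.

Yes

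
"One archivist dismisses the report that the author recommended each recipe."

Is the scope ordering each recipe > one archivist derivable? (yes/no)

No

The target quantifier *each recipe* is part of the complex NP *the report that the author recommended each recipe*.
Noun-complement clauses are scope islands (the Complex NP Constraint): a quantifier inside one cannot scope into the matrix.
There is no licit LF on which *each recipe* c-commands *one archivist*.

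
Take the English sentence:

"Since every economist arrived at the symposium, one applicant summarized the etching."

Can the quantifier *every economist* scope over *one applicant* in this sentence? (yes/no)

No

The target quantifier *every economist* is part of the adjunct clause *since every economist arrived at the symposium*.
Since the clause is an adjunct (not a complement), the Adjunct Condition blocks QR across its edge.
So *every economist* cannot raise to a position above *one applicant*.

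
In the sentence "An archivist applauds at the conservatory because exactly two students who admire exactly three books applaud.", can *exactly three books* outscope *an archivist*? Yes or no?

No

*exactly three books* occurs within the relative clause *who admire exactly three books*, which is itself inside the adjunct *because exactly two students who admire exactly three books applaud*.
Even if one barrier were somehow void, the other would still block QR.
So *exactly three books* cannot raise high enough to outscope *an archivist*; only the surface ordering *an archivist* > *exactly three books* is available.
(Only the surface reading survives: one fixed archivist with respect to all the relevant books.)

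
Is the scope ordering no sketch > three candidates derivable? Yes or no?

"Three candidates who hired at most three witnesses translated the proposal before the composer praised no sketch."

The DP *no sketch* is contained in the adjunct clause *before the composer praised no sketch*.
Since the clause is an adjunct (not a complement), the Adjunct Condition blocks QR across its edge.
*no sketch* is confined to the island and cannot take scope over *three candidates*.

No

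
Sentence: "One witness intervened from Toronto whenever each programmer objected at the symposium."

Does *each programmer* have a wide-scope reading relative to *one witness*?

*each programmer* occurs within the adjunct clause *whenever each programmer objected at the symposium*.
Since the clause is an adjunct (not a complement), the Adjunct Condition blocks QR across its edge.
Hence only narrow scope for *each programmer* (under *one witness*) survives.
(Only the surface reading survives: one fixed witness with respect to all the relevant programmers.)

No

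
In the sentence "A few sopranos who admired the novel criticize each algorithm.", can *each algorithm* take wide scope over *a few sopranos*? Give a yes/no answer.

The relative clause *who admired the novel* modifies *a few sopranos*, but *each algorithm* is not inside that relative clause — it is an argument of the matrix verb.
No island intervenes, so both surface and inverse scope are derivable.

Yes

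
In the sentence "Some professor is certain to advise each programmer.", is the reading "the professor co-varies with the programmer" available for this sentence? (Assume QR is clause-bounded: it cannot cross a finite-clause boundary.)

Yes

The described interpretation is the *each programmer* > *some professor* scoping.
The matrix predicate is a raising verb, whose infinitival complement is not a scope island — *each programmer* can QR into the matrix clause.
Ordinary QR to a clause-peripheral position gives the wide-scope LF for the lower DP.
The sentence is scopally ambiguous between *some professor* > *each programmer* and *each programmer* > *some professor*.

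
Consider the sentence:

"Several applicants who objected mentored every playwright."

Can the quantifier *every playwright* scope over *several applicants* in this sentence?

Yes

The RC *who objected* is an island, but *every playwright* is not inside it — it is the matrix object, a clausemate of *several applicants*.
No island intervenes, so both surface and inverse scope are derivable.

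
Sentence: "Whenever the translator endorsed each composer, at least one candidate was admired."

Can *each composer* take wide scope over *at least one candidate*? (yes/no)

*each composer* sits inside the adjunct clause *whenever the translator endorsed each composer*.
Since the clause is an adjunct (not a complement), the Adjunct Condition blocks QR across its edge.
*each composer* is confined to the island and cannot take scope over *at least one candidate*.

No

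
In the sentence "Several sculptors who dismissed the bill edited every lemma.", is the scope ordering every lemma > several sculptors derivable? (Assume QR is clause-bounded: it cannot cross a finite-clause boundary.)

Yes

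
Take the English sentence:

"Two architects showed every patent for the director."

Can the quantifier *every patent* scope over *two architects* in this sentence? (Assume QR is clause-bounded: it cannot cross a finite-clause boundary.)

Yes

*two architects* and *every patent* are co-arguments of the matrix verb, with nothing but a clause-internal boundary between them.
Clause-internal QR can adjoin the lower DP above the subject, yielding the inverse reading.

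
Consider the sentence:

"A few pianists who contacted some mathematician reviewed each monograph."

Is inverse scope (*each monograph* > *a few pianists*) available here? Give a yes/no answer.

The relative clause *who contacted some mathematician* modifies *a few pianists*, but *each monograph* is not inside that relative clause — it is an argument of the matrix verb.
Ordinary QR to a clause-peripheral position gives the wide-scope LF for the lower DP.
Both orderings are possible: *a few pianists* > *each monograph* and *each monograph* > *a few pianists*.

Yes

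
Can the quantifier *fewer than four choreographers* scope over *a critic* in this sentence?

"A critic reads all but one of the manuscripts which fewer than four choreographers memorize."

Structurally, *fewer than four choreographers* is inside the relative clause *which fewer than four choreographers memorize* modifying *all but one of the manuscripts*.
QR out of a relative clause is ruled out by the relative-clause island constraint.
There is no licit LF on which *fewer than four choreographers* c-commands *a critic*.

No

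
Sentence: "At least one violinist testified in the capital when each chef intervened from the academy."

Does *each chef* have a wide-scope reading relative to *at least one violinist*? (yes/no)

No

*each chef* occurs within the adjunct clause *when each chef intervened from the academy*.
Adjunct clauses are scope islands: a quantifier inside an adjunct cannot raise into the matrix clause.
So *each chef* cannot raise high enough to outscope *at least one violinist*; only the surface ordering *at least one violinist* > *each chef* is available.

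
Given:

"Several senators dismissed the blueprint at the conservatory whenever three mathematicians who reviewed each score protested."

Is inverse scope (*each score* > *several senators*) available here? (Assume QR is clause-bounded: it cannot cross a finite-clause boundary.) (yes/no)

The DP *each score* is contained in the relative clause *who reviewed each score*, which is itself inside the adjunct *whenever three mathematicians who reviewed each score protested*.
Two island boundaries intervene — the relative clause and the adjunct. Either alone would block QR.
So *each score* cannot raise to a position above *several senators*.

No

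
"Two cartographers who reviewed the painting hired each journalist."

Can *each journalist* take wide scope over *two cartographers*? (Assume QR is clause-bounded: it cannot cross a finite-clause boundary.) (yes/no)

Yes

*each journalist* sits in the matrix clause, not in the relative clause on *two cartographers*.
No island intervenes, so both surface and inverse scope are derivable.
The sentence is scopally ambiguous between *two cartographers* > *each journalist* and *each journalist* > *two cartographers*.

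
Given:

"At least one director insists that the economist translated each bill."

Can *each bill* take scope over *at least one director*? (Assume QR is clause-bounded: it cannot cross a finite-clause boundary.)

Structurally, *each bill* is inside the finite complement clause *that the economist translated each bill*.
Finite CP is the ceiling for QR here, by assumption.
So the wide-scope reading for *each bill* is blocked.

No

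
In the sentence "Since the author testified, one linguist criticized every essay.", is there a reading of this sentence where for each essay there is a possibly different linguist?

Yes

This is the *every essay* > *one linguist* reading.
The adjunct island is irrelevant here — *every essay* and *one linguist* are both in the matrix clause.
QR within a single clause is free, so the lower quantifier may take scope over the higher one.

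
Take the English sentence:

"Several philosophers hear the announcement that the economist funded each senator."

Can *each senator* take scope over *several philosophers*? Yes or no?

The target quantifier *each senator* is part of the complex NP *the announcement that the economist funded each senator*.
Noun-complement clauses are scope islands (the Complex NP Constraint): a quantifier inside one cannot scope into the matrix.
So *each senator* cannot raise high enough to outscope *several philosophers*; only the surface ordering *several philosophers* > *each senator* is available.

No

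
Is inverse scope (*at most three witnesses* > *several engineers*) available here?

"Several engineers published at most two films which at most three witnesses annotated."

No

The DP *at most three witnesses* is contained in the relative clause *which at most three witnesses annotated* modifying *at most two films*.
Relative clauses are scope islands: a quantifier cannot QR out of a relative clause to take scope in the matrix clause.
So *at most three witnesses* cannot raise to a position above *several engineers*.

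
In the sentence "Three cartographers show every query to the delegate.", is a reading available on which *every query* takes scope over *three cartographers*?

Yes

Both DPs are arguments of the same predicate; there is no clause or island boundary between them.
No island intervenes, so both surface and inverse scope are derivable.
So *every query* > *three cartographers* is among the available readings.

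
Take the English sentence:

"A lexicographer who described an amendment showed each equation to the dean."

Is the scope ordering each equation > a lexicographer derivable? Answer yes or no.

The relative clause *who described an amendment* modifies *a lexicographer*, but *each equation* is not inside that relative clause — it is an argument of the matrix verb.
Since no island is crossed, the inverse ordering is licensed alongside surface scope.

Yes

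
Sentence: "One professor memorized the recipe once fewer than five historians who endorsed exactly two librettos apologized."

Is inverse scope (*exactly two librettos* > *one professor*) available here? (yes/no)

No

Structurally, *exactly two librettos* is inside the relative clause *who endorsed exactly two librettos*, which is itself inside the adjunct *once fewer than five historians who endorsed exactly two librettos apologized*.
Two island boundaries intervene — the relative clause and the adjunct. Either alone would block QR.
*exactly two librettos* > *one professor* would require crossing that boundary, which is illicit.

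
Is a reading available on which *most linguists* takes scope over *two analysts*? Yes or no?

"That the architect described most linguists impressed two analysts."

No

*most linguists* sits inside the sentential subject *that the architect described most linguists*.
Sentential subjects are islands: a quantifier inside the subject clause cannot raise over the matrix predicate.
So the wide-scope reading for *most linguists* is blocked.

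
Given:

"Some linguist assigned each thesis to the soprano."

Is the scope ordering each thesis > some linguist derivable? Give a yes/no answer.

*each thesis* and *some linguist* are in the same minimal clause.
Clause-internal QR can adjoin the lower DP above the subject, yielding the inverse reading.

Yes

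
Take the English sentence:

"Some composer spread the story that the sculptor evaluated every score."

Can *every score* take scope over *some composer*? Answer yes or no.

*every score* is embedded in the complex NP *the story that the sculptor evaluated every score*.
The complex NP is opaque for QR — the quantifier is frozen inside the noun's complement.
So the wide-scope reading for *every score* is blocked.
(Only the surface reading survives: one fixed composer with respect to all the relevant scores.)

No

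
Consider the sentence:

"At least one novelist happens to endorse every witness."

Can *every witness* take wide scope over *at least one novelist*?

Infinitival complements of raising predicates do not block QR; *every witness* and *at least one novelist* are effectively clausemates.
With no island boundary between them, the object can take inverse scope over the subject via ordinary QR within the clause.

Yes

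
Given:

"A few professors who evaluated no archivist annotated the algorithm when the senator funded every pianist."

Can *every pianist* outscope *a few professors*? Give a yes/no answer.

*every pianist* occurs within the adjunct clause *when the senator funded every pianist*.
Adjunct clauses are scope islands: a quantifier inside an adjunct cannot raise into the matrix clause.
So *every pianist* cannot raise high enough to outscope *a few professors*; only the surface ordering *a few professors* > *every pianist* is available.

No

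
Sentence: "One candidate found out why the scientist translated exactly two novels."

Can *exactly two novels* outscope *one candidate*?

*exactly two novels* occurs within the embedded question *why the scientist translated exactly two novels*.
QR across an interrogative CP boundary is ruled out as a wh-island violation.
*exactly two novels* is confined to the island and cannot take scope over *one candidate*.

No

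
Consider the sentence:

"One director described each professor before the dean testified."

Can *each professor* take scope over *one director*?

Yes

*each professor* is a matrix argument; the adjunct is an island but the target quantifier is outside it.
With no island boundary between them, the object can take inverse scope over the subject via ordinary QR within the clause.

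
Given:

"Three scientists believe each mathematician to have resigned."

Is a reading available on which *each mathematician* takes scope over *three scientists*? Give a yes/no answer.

*each mathematician* is the subject of an ECM infinitive — the infinitival complement of an ECM verb is not a scope island, so *each mathematician* can raise into the matrix clause.
With no island boundary between them, the object can take inverse scope over the subject via ordinary QR within the clause.

Yes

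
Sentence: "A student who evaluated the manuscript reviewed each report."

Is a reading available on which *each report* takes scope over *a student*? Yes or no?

Yes

*each report* sits in the matrix clause, not in the relative clause on *a student*.
QR within a single clause is free, so the lower quantifier may take scope over the higher one.
Both orderings are possible: *a student* > *each report* and *each report* > *a student*.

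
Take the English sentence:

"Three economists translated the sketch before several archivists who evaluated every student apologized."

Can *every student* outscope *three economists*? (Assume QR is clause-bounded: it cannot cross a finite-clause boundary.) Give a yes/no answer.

Structurally, *every student* is inside the relative clause *who evaluated every student*, which is itself inside the adjunct *before several archivists who evaluated every student apologized*.
Two island boundaries intervene — the relative clause and the adjunct. Either alone would block QR.
*every student* is confined to the island and cannot take scope over *three economists*.

No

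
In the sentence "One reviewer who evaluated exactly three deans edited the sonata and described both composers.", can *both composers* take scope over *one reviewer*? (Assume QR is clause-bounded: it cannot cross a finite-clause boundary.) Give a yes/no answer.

Structurally, *both composers* is inside one conjunct of the coordinate structure (*described both composers*).
Asymmetric QR out of one conjunct violates the Coordinate Structure Constraint.
*both composers* > *one reviewer* would require crossing that boundary, which is illicit.

No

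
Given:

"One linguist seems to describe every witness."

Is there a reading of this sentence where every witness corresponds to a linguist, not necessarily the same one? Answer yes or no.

The described interpretation is the *every witness* > *one linguist* scoping.
The matrix predicate is a raising verb, whose infinitival complement is not a scope island — *every witness* can QR into the matrix clause.
No island intervenes, so both surface and inverse scope are derivable.
The sentence is scopally ambiguous between *one linguist* > *every witness* and *every witness* > *one linguist*.

Yes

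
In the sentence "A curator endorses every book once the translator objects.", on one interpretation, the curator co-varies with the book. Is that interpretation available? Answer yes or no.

That reading corresponds to *every book* > *a curator*.
The adjunct clause does not contain *every book*, which is the matrix object.
No island intervenes, so both surface and inverse scope are derivable.
Both orderings are possible: *a curator* > *every book* and *every book* > *a curator*.

Yes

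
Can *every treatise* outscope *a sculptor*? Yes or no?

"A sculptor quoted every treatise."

Yes

Both DPs are arguments of the same predicate; there is no clause or island boundary between them.
No island intervenes, so both surface and inverse scope are derivable.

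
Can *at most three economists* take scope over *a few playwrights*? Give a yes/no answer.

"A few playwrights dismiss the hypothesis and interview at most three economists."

No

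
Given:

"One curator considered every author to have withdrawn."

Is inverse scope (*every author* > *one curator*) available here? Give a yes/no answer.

Yes

This is an ECM construction: *every author* is the infinitival subject, Case-marked by the matrix verb, and the infinitive is transparent for QR.
No island intervenes, so both surface and inverse scope are derivable.
The sentence is scopally ambiguous between *one curator* > *every author* and *every author* > *one curator*.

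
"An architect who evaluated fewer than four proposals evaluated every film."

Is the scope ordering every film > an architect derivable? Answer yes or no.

Yes

The RC *who evaluated fewer than four proposals* is an island, but *every film* is not inside it — it is the matrix object, a clausemate of *an architect*.
Ordinary QR to a clause-peripheral position gives the wide-scope LF for the lower DP.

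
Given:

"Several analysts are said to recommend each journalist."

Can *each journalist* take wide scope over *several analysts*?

Raising constructions are monoclausal for scope purposes; *each journalist* is not separated from *several analysts* by any island.
With no island boundary between them, the object can take inverse scope over the subject via ordinary QR within the clause.

Yes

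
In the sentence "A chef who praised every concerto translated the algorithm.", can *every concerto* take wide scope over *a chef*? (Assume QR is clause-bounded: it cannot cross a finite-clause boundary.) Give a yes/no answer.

No

The DP *every concerto* is contained in the relative clause *who praised every concerto*.
Quantifiers inside a relative clause are trapped there; the RC boundary blocks QR.
Hence only narrow scope for *every concerto* (under *a chef*) survives.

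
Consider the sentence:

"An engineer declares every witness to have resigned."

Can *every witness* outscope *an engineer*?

Yes

This is an ECM construction: *every witness* is the infinitival subject, Case-marked by the matrix verb, and the infinitive is transparent for QR.
No island intervenes, so both surface and inverse scope are derivable.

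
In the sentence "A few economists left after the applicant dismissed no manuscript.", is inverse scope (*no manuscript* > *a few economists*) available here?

The target quantifier *no manuscript* is part of the adjunct clause *after the applicant dismissed no manuscript*.
Since the clause is an adjunct (not a complement), the Adjunct Condition blocks QR across its edge.
*no manuscript* > *a few economists* would require crossing that boundary, which is illicit.

No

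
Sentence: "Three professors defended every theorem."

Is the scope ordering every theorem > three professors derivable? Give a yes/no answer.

Both DPs are arguments of the same predicate; there is no clause or island boundary between them.
No island intervenes, so both surface and inverse scope are derivable.

Yes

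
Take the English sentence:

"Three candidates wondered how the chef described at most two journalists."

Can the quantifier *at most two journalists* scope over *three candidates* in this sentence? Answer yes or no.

No

Structurally, *at most two journalists* is inside the embedded question *how the chef described at most two journalists*.
QR across an interrogative CP boundary is ruled out as a wh-island violation.
Hence only narrow scope for *at most two journalists* (under *three candidates*) survives.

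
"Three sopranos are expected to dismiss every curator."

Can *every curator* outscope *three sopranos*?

Infinitival complements of raising predicates do not block QR; *every curator* and *three sopranos* are effectively clausemates.
No island intervenes, so both surface and inverse scope are derivable.

Yes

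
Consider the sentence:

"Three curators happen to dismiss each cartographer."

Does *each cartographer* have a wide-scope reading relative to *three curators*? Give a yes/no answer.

Yes

Infinitival complements of raising predicates do not block QR; *each cartographer* and *three curators* are effectively clausemates.
Since no island is crossed, the inverse ordering is licensed alongside surface scope.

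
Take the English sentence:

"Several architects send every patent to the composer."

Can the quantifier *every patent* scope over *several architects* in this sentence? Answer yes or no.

Yes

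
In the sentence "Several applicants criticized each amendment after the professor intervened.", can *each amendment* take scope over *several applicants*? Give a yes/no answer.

The adjunct island is irrelevant here — *each amendment* and *several applicants* are both in the matrix clause.
Ordinary QR to a clause-peripheral position gives the wide-scope LF for the lower DP.

Yes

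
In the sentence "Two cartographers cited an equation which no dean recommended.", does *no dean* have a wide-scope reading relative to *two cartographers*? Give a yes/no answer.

*no dean* occurs within the relative clause *which no dean recommended* modifying *an equation*.
A relative clause is a scope island — quantifier raising cannot cross its boundary.
*no dean* > *two cartographers* would require crossing that boundary, which is illicit.

No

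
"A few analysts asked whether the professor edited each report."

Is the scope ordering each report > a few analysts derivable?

No

The target quantifier *each report* is part of the embedded question *whether the professor edited each report*.
The wh-island constraint blocks QR out of an embedded interrogative.
So *each report* cannot raise to a position above *a few analysts*.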